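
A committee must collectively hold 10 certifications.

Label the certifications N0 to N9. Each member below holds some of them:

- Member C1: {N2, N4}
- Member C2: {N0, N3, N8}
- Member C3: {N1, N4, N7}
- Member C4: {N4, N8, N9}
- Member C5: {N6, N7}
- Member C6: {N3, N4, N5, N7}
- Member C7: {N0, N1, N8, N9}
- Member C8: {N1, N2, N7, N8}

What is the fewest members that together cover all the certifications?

4

Take {C1, C5, C6, C7}. Their union is {N0, N1, N2, N3, N4, N5, N6, N7, N8, N9}, which is all 10 certifications.
No 3 of the 8 members cover everything (all 56 combinations miss at least one certification), so 4 is optimal.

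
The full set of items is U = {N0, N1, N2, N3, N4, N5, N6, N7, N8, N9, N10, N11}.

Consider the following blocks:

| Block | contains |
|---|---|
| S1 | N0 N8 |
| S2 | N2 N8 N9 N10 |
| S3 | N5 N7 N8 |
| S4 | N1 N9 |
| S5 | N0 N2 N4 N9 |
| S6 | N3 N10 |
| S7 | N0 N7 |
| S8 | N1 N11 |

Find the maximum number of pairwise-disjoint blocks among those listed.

S3, S5, S6, S8 are pairwise disjoint (S3={N5,N7,N8}; S5={N0,N2,N4,N9}; S6={N3,N10}; S8={N1,N11}).
Every remaining block overlaps one of these, and no 5 of the listed blocks are pairwise disjoint, so 4 is the maximum.

4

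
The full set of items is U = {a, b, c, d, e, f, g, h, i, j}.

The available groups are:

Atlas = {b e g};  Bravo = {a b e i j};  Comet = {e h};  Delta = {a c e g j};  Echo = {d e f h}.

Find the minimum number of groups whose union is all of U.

Bravo and Delta and Echo together: Bravo ∪ Delta ∪ Echo = {a, b, c, d, e, f, g, h, i, j} — every item is covered.
Only Delta contains c, so Delta is forced; the remaining 5 items need at least 2 more groups (each remaining group adds at most 3) — so at least 3 groups are needed, and 3 is optimal.

3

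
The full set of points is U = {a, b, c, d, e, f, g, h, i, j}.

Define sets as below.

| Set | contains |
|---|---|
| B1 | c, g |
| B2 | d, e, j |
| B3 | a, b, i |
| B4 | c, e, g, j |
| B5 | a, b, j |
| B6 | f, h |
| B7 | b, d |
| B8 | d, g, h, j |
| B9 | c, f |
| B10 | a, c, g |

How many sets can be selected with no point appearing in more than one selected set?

4

B1, B2, B3, B6 are pairwise disjoint (B1={c,g}; B2={d,e,j}; B3={a,b,i}; B6={f,h}).
Every remaining set overlaps one of these, and no 5 of the listed sets are pairwise disjoint, so 4 is the maximum.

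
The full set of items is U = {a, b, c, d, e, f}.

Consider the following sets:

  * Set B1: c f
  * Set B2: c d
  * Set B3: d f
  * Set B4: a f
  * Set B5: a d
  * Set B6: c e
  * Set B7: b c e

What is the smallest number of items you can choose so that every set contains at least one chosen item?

3

Take H = {c, d, f}. Each listed set contains at least one of these, so H is a hitting set of size 3.
No choice of 2 items meets every set, so 3 is the minimum.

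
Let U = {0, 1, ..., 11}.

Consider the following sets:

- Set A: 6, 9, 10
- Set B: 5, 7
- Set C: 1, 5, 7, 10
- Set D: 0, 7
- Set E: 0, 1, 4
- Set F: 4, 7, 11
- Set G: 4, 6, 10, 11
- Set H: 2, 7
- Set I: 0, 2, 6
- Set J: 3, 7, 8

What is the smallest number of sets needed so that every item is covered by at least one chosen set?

Take {A, C, F, I, J}. Their union is {0, 1, 2, 3, 4, 5, 6, 7, 8, 9, 10, 11}, which is all 12 items.
No 4 of the 10 sets cover everything (all 210 combinations miss at least one item), so 5 is optimal.

5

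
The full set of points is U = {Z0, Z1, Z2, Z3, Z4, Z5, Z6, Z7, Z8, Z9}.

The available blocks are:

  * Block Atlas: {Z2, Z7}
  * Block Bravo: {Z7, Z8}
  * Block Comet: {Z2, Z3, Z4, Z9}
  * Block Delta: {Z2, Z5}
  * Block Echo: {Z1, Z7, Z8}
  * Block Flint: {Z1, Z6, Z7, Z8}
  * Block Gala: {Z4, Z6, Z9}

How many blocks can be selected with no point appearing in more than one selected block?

3

Delta, Echo, Gala are pairwise disjoint (Delta={Z2,Z5}; Echo={Z1,Z7,Z8}; Gala={Z4,Z6,Z9}).
Every remaining block overlaps one of these, and no 4 of the listed blocks are pairwise disjoint, so 3 is the maximum.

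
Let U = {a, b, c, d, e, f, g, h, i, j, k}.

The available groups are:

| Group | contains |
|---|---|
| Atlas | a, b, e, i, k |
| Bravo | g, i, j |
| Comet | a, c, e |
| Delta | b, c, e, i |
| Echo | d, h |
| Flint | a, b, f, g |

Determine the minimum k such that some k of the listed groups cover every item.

5

Take {Atlas, Bravo, Comet, Echo, Flint}. Their union is {a, b, c, d, e, f, g, h, i, j, k}, which is all 11 items.
No 4 of the 6 groups cover everything (all 15 combinations miss at least one item), so 5 is optimal.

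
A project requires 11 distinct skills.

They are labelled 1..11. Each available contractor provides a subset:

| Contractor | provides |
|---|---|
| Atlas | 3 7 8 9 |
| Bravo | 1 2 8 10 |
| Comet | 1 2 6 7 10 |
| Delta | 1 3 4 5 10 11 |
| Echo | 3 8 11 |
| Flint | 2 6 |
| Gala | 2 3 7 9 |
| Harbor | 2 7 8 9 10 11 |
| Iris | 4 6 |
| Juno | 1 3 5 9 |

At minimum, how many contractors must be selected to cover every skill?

3

Atlas and Delta and Flint together: Atlas ∪ Delta ∪ Flint = {1, 2, 3, 4, 5, 6, 7, 8, 9, 10, 11} — every skill is covered.
No 2 of the 10 contractors cover everything (all 45 combinations miss at least one skill), so 3 is optimal.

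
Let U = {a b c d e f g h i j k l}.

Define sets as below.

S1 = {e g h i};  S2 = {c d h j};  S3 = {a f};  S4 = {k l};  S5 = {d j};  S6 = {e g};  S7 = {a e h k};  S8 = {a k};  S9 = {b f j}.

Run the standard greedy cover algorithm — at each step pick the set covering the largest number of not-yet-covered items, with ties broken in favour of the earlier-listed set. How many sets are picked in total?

Greedy: pick S1 (covers 4 new) → pick S2 (covers 3 new) → pick S3 (covers 2 new) → pick S4 (covers 2 new) → pick S9 (covers 1 new). Total picks: 5.

5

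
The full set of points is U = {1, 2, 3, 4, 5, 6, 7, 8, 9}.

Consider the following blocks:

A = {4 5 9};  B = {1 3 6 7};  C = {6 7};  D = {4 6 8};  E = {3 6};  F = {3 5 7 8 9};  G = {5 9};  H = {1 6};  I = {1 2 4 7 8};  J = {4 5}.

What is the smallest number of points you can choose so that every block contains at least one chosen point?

The 3 points {4, 5, 6} hit every block.
The blocks E, G, I are pairwise disjoint, so any hitting set needs a separate point for each — at least 3. Hence 3 is optimal.

3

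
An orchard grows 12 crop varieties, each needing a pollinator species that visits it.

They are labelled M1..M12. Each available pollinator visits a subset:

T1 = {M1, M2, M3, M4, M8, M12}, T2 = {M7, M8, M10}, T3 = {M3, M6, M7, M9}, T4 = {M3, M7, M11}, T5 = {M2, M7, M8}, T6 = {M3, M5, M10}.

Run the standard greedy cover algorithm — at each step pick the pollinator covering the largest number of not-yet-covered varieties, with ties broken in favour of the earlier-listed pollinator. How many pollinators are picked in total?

4

Greedy: pick T1 (covers 6 new) → pick T3 (covers 3 new) → pick T6 (covers 2 new) → pick T4 (covers 1 new). Total picks: 4.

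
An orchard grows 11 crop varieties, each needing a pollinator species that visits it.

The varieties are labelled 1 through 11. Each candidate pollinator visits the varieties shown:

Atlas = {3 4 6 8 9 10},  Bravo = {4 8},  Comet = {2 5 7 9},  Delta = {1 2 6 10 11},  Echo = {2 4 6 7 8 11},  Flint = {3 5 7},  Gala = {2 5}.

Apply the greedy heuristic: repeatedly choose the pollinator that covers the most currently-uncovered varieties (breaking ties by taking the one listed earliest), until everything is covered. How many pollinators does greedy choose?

3

Greedy: pick Atlas (covers 6 new) → pick Comet (covers 3 new) → pick Delta (covers 2 new). Total picks: 3.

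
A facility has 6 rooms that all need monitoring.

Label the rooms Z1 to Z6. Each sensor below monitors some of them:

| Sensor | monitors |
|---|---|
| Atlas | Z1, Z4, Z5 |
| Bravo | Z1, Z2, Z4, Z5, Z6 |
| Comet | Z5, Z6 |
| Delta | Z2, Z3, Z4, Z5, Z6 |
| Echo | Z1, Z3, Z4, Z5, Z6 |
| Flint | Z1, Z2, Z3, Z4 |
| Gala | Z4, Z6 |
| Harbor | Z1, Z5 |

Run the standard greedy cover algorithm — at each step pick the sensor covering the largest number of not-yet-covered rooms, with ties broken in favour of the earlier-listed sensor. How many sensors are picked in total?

Greedy: pick Bravo (covers 5 new) → pick Delta (covers 1 new). Total picks: 2.

2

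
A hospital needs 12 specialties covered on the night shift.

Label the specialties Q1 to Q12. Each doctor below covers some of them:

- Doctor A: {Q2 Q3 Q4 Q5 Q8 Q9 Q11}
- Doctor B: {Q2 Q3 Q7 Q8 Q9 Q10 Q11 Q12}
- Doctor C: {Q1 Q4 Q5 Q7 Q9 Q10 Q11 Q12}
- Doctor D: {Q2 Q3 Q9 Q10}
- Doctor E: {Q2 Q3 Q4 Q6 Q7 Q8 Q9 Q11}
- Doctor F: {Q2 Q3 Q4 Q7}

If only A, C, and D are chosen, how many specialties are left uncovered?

1

Union of A, C, D = {Q1, Q2, Q3, Q4, Q5, Q7, Q8, Q9, Q10, Q11, Q12}.
Not covered: Q6 — 1 specialty.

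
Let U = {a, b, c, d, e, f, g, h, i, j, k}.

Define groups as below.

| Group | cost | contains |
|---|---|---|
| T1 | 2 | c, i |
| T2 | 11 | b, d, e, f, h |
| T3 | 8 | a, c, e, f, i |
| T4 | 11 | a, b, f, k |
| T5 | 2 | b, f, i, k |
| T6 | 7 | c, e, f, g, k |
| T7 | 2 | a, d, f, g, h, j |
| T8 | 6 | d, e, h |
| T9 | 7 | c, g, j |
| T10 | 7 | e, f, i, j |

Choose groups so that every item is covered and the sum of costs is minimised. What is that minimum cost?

11

T5, T6, T7 together cover every item (T5 ∪ T6 ∪ T7 = {a, b, c, d, e, f, g, h, i, j, k}); total cost 2 + 7 + 2 = 11.
The greedy pick T7, T5, T1, T8 costs 12; no covering selection beats 11.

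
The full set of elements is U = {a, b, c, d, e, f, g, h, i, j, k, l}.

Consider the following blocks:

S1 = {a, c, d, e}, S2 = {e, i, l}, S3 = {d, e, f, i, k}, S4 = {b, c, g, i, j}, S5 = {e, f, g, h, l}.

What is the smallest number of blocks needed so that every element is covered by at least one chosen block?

S1, S3, S4, and S5 cover everything between them: the union {a, b, c, d, e, f, g, h, i, j, k, l} is all of U.
No 3 of the 5 blocks cover everything (all 10 combinations miss at least one element), so 4 is optimal.

4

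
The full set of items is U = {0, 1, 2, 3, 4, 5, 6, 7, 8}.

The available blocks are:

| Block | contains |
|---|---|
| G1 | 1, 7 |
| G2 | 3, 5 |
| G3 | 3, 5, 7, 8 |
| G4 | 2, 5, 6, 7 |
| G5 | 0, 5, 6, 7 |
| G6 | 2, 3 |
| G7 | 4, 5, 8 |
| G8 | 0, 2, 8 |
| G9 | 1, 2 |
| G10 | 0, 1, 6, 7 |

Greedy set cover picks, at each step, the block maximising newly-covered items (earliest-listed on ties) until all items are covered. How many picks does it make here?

4

Greedy: pick G3 (covers 4 new) → pick G10 (covers 3 new) → pick G4 (covers 1 new) → pick G7 (covers 1 new). Total picks: 4.
(The true minimum cover uses only 3 blocks, so greedy is not optimal here.)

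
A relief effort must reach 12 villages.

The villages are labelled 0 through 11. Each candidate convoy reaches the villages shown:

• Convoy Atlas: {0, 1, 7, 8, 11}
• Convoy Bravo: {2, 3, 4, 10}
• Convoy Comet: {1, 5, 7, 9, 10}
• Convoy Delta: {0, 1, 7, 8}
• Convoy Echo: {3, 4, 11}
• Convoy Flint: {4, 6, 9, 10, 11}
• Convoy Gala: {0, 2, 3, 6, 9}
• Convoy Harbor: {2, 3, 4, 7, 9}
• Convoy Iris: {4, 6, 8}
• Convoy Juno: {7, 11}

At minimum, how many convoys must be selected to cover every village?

Take {Atlas, Comet, Gala, Harbor}. Their union is {0, 1, 2, 3, 4, 5, 6, 7, 8, 9, 10, 11}, which is all 12 villages.
No 3 of the 10 convoys cover everything (all 120 combinations miss at least one village), so 4 is optimal.

4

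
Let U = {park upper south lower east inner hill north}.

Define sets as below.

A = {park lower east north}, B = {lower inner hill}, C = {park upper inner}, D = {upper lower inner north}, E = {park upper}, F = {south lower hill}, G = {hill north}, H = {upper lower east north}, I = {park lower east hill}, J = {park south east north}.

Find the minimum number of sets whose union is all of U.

3

Take {B, D, J}. Their union is {park, upper, south, lower, east, inner, hill, north}, which is all 8 points.
No 2 of the 10 sets cover everything (all 45 combinations miss at least one point), so 3 is optimal.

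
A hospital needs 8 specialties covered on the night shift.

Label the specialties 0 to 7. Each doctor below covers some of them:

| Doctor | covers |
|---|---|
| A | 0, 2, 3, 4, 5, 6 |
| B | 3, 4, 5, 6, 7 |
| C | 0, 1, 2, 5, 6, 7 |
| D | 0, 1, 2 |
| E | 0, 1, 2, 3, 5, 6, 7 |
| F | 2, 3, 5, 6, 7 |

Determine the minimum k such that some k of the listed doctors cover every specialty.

B and D together: B ∪ D = {0, 1, 2, 3, 4, 5, 6, 7} — every specialty is covered.
No single doctor has all 8 specialties (the largest, E, has 7), so 2 is optimal.

2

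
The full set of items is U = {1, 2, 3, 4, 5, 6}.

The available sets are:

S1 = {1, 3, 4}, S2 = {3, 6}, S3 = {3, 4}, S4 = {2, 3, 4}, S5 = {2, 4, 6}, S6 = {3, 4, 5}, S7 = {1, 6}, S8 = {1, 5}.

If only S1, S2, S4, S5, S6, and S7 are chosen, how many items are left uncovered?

0

Union of S1, S2, S4, S5, S6, S7 = {1, 2, 3, 4, 5, 6} — that's every item, so 0 are uncovered.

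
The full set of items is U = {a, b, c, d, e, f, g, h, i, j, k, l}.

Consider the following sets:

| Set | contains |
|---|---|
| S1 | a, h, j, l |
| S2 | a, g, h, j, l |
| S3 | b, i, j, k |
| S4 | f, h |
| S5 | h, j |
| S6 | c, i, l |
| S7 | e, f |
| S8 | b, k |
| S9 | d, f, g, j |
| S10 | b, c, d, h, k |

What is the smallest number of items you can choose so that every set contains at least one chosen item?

Take T = {f, h, i, k}. Each listed set contains at least one of these, so T is a hitting set of size 4.
The sets S5, S6, S7, S8 are pairwise disjoint, so any hitting set needs a separate item for each — at least 4. Hence 4 is optimal.

4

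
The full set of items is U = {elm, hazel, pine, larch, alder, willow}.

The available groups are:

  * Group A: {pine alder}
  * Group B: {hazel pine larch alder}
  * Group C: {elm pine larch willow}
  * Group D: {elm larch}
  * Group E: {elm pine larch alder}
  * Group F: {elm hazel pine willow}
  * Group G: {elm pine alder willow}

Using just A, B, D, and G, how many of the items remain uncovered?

Union of A, B, D, G = {elm, hazel, pine, larch, alder, willow} — that's every item, so 0 are uncovered.

0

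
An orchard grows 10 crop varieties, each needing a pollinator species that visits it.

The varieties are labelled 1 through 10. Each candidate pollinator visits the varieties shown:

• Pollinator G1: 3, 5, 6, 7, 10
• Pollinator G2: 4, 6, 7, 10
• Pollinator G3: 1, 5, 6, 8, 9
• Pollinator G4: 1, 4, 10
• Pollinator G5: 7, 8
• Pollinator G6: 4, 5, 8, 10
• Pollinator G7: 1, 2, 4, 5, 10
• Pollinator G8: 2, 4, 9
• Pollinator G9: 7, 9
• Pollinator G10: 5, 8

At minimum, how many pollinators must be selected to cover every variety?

3

Take {G1, G3, G7}. Their union is {1, 2, 3, 4, 5, 6, 7, 8, 9, 10}, which is all 10 varieties.
Only G1 contains 3, so G1 is forced; the remaining 5 varieties need at least 2 more pollinators (each remaining pollinator adds at most 3) — so at least 3 pollinators are needed, and 3 is optimal.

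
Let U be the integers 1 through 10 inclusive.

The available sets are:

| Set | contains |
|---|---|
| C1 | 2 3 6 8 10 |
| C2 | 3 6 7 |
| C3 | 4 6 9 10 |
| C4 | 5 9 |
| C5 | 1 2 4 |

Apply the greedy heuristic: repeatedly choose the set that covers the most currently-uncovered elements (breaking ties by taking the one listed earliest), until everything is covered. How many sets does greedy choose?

Greedy: pick C1 (covers 5 new) → pick C3 (covers 2 new) → pick C2 (covers 1 new) → pick C4 (covers 1 new) → pick C5 (covers 1 new). Total picks: 5.
(The true minimum cover uses only 4 sets, so greedy is not optimal here.)

5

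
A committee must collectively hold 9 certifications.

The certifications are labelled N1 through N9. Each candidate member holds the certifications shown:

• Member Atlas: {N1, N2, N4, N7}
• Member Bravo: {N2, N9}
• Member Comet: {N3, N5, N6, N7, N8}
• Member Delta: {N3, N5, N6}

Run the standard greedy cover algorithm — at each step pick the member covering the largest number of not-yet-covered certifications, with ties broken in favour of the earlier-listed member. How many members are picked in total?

3

Greedy: pick Comet (covers 5 new) → pick Atlas (covers 3 new) → pick Bravo (covers 1 new). Total picks: 3.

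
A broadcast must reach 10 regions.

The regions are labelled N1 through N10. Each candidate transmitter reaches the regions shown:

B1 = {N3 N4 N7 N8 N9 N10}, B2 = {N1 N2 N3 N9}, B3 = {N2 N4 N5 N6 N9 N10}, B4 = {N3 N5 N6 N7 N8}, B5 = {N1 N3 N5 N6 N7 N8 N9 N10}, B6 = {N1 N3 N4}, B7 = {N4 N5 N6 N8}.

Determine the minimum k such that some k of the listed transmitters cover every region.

2

Take {B3, B5}. Their union is {N1, N2, N3, N4, N5, N6, N7, N8, N9, N10}, which is all 10 regions.
No single transmitter has all 10 regions (the largest, B5, has 8), so 2 is optimal.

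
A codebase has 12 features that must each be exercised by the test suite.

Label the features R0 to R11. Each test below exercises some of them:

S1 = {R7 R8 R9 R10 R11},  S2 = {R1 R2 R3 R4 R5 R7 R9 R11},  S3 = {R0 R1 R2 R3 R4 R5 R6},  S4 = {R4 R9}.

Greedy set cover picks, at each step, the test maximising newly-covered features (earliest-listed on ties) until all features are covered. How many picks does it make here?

Greedy: pick S2 (covers 8 new) → pick S1 (covers 2 new) → pick S3 (covers 2 new). Total picks: 3.
(The true minimum cover uses only 2 tests, so greedy is not optimal here.)

3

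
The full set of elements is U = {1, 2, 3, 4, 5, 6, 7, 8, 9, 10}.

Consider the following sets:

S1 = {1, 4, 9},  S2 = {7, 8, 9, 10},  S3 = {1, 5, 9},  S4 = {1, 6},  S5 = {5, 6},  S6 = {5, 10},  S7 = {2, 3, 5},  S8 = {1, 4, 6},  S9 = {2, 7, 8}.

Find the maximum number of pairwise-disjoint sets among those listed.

3

S2, S7, S8 are pairwise disjoint (S2={7,8,9,10}; S7={2,3,5}; S8={1,4,6}).
Every remaining set overlaps one of these, and no 4 of the listed sets are pairwise disjoint, so 3 is the maximum.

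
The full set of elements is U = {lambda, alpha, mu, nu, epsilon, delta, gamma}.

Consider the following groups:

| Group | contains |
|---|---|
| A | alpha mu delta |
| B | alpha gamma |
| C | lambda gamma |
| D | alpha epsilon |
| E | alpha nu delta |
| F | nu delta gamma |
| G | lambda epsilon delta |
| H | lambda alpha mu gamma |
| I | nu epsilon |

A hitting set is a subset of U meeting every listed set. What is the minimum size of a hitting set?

Take T = {alpha, epsilon, gamma}. Each listed group contains at least one of these, so T is a hitting set of size 3.
The groups A, C, I are pairwise disjoint, so any hitting set needs a separate element for each — at least 3. Hence 3 is optimal.

3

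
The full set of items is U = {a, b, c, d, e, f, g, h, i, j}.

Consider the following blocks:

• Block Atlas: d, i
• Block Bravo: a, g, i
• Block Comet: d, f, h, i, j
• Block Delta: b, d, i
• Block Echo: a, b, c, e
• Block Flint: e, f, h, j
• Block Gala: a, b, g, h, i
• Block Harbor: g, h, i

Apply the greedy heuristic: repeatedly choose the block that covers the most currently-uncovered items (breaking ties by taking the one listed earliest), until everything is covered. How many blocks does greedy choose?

3

Greedy: pick Comet (covers 5 new) → pick Echo (covers 4 new) → pick Bravo (covers 1 new). Total picks: 3.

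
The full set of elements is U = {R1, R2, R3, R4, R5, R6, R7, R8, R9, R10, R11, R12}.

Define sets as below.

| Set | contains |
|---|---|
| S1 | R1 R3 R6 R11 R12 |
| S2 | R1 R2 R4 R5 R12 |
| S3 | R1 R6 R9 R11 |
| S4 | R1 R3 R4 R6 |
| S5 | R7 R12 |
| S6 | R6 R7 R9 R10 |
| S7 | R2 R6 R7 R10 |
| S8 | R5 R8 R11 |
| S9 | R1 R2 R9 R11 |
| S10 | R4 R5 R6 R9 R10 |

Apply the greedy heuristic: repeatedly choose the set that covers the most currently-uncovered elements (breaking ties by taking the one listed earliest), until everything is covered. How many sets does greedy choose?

Greedy: pick S1 (covers 5 new) → pick S10 (covers 4 new) → pick S7 (covers 2 new) → pick S8 (covers 1 new). Total picks: 4.

4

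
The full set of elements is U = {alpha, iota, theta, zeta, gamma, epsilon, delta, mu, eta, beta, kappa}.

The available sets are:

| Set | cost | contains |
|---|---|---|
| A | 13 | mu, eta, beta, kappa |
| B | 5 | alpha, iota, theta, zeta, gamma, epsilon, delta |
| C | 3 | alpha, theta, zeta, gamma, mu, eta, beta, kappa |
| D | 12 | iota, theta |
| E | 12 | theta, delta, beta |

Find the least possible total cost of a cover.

B, C together cover every element (B ∪ C = {alpha, iota, theta, zeta, gamma, epsilon, delta, mu, eta, beta, kappa}); total cost 5 + 3 = 8.
No covering selection has total cost below 8.

8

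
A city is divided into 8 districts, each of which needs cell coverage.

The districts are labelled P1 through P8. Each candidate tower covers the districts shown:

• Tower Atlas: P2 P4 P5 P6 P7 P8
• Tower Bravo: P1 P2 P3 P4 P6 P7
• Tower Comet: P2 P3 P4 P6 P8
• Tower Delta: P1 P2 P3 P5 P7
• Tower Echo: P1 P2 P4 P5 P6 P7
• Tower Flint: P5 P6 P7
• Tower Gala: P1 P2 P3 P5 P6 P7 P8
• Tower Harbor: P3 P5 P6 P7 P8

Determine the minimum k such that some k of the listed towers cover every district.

2

Take {Comet, Gala}. Their union is {P1, P2, P3, P4, P5, P6, P7, P8}, which is all 8 districts.
No single tower has all 8 districts (the largest, Gala, has 7), so 2 is optimal.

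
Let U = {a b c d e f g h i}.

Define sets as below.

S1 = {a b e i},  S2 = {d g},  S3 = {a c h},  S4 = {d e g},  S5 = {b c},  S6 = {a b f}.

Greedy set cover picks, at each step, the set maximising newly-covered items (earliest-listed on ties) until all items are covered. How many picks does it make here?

4

Greedy: pick S1 (covers 4 new) → pick S2 (covers 2 new) → pick S3 (covers 2 new) → pick S6 (covers 1 new). Total picks: 4.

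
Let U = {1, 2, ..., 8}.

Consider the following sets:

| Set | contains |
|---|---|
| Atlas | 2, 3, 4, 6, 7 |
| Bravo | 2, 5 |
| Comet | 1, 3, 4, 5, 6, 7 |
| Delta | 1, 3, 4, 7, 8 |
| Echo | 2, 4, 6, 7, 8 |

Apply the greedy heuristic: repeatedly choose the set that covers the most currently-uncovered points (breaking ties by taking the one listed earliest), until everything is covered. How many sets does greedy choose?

Greedy: pick Comet (covers 6 new) → pick Echo (covers 2 new). Total picks: 2.

2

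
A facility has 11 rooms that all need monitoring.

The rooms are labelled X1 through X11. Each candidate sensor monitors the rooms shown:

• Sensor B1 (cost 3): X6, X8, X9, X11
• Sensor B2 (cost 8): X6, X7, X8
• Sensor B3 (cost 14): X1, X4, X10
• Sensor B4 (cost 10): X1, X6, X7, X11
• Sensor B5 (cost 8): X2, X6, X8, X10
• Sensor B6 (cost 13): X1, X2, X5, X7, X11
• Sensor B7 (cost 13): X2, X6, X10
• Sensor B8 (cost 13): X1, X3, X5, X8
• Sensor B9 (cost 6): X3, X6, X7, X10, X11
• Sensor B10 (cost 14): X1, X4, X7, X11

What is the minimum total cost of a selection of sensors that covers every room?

B1, B6, B9, B10 together cover every room (B1 ∪ B6 ∪ B9 ∪ B10 = {X1, X2, X3, X4, X5, X6, X7, X8, X9, X10, X11}); total cost 3 + 13 + 6 + 14 = 36.
No covering selection has total cost below 36.

36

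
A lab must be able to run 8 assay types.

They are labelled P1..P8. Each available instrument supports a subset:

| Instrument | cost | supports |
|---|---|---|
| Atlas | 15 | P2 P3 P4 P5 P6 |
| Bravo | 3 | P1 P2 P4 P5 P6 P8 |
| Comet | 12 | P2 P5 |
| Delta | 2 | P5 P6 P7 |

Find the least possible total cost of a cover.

Atlas, Bravo, Delta together cover every assay (Atlas ∪ Bravo ∪ Delta = {P1, P2, P3, P4, P5, P6, P7, P8}); total cost 15 + 3 + 2 = 20.
No covering selection has total cost below 20.

20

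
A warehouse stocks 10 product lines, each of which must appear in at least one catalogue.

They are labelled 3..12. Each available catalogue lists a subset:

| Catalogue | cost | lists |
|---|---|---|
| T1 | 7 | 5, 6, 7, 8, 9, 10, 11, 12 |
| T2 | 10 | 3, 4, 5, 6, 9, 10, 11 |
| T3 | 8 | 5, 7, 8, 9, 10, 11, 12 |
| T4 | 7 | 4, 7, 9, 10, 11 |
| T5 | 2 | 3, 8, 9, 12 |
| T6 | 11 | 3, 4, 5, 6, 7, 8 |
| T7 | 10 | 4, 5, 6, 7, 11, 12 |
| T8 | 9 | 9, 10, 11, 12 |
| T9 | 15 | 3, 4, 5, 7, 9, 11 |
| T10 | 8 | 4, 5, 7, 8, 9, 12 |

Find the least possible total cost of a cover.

16

T1, T4, T5 together cover every product (T1 ∪ T4 ∪ T5 = {3, 4, 5, 6, 7, 8, 9, 10, 11, 12}); total cost 7 + 7 + 2 = 16.
No covering selection has total cost below 16.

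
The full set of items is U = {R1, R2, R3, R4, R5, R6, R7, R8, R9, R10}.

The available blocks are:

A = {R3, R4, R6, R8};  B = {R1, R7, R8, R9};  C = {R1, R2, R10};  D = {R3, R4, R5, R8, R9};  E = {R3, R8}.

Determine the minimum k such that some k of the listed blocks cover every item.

4

A, B, C, and D cover everything between them: the union {R1, R2, R3, R4, R5, R6, R7, R8, R9, R10} is all of U.
No 3 of the 5 blocks cover everything (all 10 combinations miss at least one item), so 4 is optimal.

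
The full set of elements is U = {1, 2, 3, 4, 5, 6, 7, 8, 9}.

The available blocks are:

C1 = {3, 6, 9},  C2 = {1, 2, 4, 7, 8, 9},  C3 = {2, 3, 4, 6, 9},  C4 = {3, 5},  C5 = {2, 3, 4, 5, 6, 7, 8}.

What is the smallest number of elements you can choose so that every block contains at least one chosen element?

2

The 2 elements {3, 8} hit every block.
The blocks C2, C4 are pairwise disjoint, so any hitting set needs a separate element for each — at least 2. Hence 2 is optimal.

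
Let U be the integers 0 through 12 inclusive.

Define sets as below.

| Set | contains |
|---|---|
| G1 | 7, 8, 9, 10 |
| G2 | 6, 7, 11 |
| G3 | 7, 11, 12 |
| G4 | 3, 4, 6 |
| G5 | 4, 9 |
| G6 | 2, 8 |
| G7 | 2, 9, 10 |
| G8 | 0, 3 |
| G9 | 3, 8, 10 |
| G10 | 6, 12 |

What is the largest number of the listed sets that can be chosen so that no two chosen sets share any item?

G3, G5, G6, G8 are pairwise disjoint (G3={7,11,12}; G5={4,9}; G6={2,8}; G8={0,3}).
Every remaining set overlaps one of these, and no 5 of the listed sets are pairwise disjoint, so 4 is the maximum.

4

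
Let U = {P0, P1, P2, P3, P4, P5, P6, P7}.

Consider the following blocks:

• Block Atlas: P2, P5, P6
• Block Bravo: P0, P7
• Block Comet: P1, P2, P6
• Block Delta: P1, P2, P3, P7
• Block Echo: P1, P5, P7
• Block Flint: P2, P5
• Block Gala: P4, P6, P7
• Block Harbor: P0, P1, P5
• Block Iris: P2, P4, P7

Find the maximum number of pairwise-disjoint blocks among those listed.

Atlas, Bravo are pairwise disjoint (Atlas={P2,P5,P6}; Bravo={P0,P7}).
Every remaining block overlaps one of these, and no 3 of the listed blocks are pairwise disjoint, so 2 is the maximum.

2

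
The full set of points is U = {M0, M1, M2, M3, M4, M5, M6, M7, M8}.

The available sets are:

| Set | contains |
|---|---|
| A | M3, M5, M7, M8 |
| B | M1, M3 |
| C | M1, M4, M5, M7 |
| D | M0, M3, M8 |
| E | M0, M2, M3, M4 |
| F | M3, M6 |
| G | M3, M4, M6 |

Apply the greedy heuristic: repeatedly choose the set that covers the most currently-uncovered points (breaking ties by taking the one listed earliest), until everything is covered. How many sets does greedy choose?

4

Greedy: pick A (covers 4 new) → pick E (covers 3 new) → pick B (covers 1 new) → pick F (covers 1 new). Total picks: 4.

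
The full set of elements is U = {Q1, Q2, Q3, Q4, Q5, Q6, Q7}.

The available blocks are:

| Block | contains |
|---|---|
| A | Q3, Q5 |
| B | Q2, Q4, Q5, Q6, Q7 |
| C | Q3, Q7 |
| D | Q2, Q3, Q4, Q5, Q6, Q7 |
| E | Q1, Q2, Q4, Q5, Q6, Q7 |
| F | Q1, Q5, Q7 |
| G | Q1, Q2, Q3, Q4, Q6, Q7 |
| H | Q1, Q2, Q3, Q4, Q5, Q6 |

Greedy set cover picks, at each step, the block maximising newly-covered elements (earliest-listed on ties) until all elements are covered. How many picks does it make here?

2

Greedy: pick D (covers 6 new) → pick E (covers 1 new). Total picks: 2.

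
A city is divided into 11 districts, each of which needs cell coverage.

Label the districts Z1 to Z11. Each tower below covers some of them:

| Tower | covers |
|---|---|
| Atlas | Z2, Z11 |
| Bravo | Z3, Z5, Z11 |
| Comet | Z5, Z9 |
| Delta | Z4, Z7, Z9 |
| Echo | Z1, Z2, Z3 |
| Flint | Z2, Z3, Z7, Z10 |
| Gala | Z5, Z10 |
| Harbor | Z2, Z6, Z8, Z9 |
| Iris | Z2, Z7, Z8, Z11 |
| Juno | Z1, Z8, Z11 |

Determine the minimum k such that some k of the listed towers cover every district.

5

Delta and Echo and Gala and Harbor and Iris together: Delta ∪ Echo ∪ Gala ∪ Harbor ∪ Iris = {Z1, Z2, Z3, Z4, Z5, Z6, Z7, Z8, Z9, Z10, Z11} — every district is covered.
No 4 of the 10 towers cover everything (all 210 combinations miss at least one district), so 5 is optimal.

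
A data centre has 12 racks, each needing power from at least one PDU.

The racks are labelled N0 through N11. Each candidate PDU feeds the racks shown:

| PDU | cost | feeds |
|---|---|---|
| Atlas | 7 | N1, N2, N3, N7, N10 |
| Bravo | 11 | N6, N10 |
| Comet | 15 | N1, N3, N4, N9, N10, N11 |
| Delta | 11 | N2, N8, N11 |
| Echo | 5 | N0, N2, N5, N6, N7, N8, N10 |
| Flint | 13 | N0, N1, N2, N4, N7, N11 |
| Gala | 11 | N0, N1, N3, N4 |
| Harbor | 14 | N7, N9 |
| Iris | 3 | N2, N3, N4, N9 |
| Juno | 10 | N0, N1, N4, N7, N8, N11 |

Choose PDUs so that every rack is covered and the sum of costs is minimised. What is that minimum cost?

18

Echo, Iris, Juno together cover every rack (Echo ∪ Iris ∪ Juno = {N0, N1, N2, N3, N4, N5, N6, N7, N8, N9, N10, N11}); total cost 5 + 3 + 10 = 18.
No covering selection has total cost below 18.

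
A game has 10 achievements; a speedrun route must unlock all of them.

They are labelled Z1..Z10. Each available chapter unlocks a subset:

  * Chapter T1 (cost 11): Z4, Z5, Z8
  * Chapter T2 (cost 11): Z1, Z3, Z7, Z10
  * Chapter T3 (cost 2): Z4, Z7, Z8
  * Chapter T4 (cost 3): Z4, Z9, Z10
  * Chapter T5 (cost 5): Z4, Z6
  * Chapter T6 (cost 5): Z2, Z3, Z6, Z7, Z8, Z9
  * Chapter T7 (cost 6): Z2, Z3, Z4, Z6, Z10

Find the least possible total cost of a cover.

27

T1, T2, T6 together cover every achievement (T1 ∪ T2 ∪ T6 = {Z1, Z2, Z3, Z4, Z5, Z6, Z7, Z8, Z9, Z10}); total cost 11 + 11 + 5 = 27.
The greedy pick T3, T6, T4, T1, T2 costs 32; no covering selection beats 27.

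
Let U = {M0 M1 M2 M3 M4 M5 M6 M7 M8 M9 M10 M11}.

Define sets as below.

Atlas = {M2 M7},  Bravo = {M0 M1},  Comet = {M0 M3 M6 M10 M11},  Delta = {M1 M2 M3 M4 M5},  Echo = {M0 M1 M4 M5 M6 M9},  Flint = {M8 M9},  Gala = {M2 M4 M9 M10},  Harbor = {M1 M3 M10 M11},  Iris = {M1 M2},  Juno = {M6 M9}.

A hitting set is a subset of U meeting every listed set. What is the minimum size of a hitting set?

The 4 points {M0, M2, M9, M11} hit every set.
No choice of 3 points meets every set, so 4 is the minimum.

4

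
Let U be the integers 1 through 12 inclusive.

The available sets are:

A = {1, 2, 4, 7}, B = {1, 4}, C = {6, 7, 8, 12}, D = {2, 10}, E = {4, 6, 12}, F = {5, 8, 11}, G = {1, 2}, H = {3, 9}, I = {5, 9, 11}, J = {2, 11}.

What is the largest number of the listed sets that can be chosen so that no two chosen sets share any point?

4

E, F, G, H are pairwise disjoint (E={4,6,12}; F={5,8,11}; G={1,2}; H={3,9}).
Every remaining set overlaps one of these, and no 5 of the listed sets are pairwise disjoint, so 4 is the maximum.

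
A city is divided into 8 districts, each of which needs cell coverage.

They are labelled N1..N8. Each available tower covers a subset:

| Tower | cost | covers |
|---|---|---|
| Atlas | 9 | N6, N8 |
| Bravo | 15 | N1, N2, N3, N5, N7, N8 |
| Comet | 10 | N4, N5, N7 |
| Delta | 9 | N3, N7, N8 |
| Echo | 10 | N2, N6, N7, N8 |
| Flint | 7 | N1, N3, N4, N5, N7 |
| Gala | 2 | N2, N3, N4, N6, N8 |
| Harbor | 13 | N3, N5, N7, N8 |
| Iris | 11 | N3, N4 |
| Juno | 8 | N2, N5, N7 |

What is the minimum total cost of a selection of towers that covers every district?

Flint, Gala together cover every district (Flint ∪ Gala = {N1, N2, N3, N4, N5, N6, N7, N8}); total cost 7 + 2 = 9.
No covering selection has total cost below 9.

9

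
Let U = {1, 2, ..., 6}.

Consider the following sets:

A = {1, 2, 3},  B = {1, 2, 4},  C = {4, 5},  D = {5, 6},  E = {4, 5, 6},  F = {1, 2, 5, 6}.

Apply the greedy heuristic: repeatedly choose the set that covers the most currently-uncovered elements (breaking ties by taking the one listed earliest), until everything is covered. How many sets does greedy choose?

Greedy: pick F (covers 4 new) → pick A (covers 1 new) → pick B (covers 1 new). Total picks: 3.
(The true minimum cover uses only 2 sets, so greedy is not optimal here.)

3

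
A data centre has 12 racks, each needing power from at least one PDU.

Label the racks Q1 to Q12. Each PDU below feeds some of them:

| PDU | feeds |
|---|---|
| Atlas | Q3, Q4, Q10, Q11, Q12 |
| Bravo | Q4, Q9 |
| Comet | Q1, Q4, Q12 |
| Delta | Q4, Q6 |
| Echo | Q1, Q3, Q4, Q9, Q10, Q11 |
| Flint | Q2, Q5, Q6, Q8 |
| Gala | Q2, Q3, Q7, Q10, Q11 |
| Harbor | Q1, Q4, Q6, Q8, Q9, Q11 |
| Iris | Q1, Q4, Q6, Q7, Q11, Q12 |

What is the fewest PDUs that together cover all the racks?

3

Echo and Flint and Iris together: Echo ∪ Flint ∪ Iris = {Q1, Q2, Q3, Q4, Q5, Q6, Q7, Q8, Q9, Q10, Q11, Q12} — every rack is covered.
Only Flint contains Q5, so Flint is forced; the remaining 8 racks need at least 2 more PDUs (each remaining PDU adds at most 6) — so at least 3 PDUs are needed, and 3 is optimal.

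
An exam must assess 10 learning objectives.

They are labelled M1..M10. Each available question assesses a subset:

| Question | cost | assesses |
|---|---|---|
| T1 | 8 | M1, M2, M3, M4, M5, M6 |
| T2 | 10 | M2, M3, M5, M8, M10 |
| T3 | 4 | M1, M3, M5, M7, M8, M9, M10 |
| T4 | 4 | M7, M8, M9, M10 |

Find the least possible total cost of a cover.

12

T1, T4 together cover every objective (T1 ∪ T4 = {M1, M2, M3, M4, M5, M6, M7, M8, M9, M10}); total cost 8 + 4 = 12.
No covering selection has total cost below 12.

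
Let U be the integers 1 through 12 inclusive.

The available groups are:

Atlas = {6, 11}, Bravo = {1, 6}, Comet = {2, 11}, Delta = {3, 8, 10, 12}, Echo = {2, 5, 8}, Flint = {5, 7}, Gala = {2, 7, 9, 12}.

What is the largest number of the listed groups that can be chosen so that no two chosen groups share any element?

4

Bravo, Comet, Delta, Flint are pairwise disjoint (Bravo={1,6}; Comet={2,11}; Delta={3,8,10,12}; Flint={5,7}).
Every remaining group overlaps one of these, and no 5 of the listed groups are pairwise disjoint, so 4 is the maximum.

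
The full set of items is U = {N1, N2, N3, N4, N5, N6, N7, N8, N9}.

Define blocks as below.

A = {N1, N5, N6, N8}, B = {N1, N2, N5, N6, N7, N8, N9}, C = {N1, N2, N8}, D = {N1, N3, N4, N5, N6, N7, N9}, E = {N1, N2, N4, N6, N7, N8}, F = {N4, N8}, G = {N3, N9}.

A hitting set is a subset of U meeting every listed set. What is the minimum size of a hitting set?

H = {N8, N9} meets every block (each contains at least one member of H), and |H| = 2.
The blocks F, G are pairwise disjoint, so any hitting set needs a separate item for each — at least 2. Hence 2 is optimal.

2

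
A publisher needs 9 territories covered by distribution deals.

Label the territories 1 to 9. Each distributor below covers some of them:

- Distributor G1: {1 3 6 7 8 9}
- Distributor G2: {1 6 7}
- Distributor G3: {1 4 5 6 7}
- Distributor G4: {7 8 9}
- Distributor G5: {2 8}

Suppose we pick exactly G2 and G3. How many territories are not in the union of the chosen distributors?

4

Union of G2, G3 = {1, 4, 5, 6, 7}.
Not covered: 2, 3, 8, 9 — 4 territories.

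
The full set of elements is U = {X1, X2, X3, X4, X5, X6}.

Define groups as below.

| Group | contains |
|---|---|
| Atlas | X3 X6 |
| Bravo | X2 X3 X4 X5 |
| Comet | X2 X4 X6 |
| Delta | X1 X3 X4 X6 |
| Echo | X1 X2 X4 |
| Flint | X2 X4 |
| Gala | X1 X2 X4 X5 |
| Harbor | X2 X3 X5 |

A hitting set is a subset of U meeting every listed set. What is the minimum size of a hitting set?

Take H = {X2, X3}. Each listed group contains at least one of these, so H is a hitting set of size 2.
The groups Atlas, Echo are pairwise disjoint, so any hitting set needs a separate element for each — at least 2. Hence 2 is optimal.

2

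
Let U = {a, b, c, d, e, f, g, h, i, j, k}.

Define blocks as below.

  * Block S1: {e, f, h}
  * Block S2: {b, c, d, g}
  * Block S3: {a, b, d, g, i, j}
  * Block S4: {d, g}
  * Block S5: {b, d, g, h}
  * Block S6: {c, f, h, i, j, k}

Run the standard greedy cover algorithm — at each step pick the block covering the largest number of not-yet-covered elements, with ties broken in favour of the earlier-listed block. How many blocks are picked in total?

Greedy: pick S3 (covers 6 new) → pick S6 (covers 4 new) → pick S1 (covers 1 new). Total picks: 3.

3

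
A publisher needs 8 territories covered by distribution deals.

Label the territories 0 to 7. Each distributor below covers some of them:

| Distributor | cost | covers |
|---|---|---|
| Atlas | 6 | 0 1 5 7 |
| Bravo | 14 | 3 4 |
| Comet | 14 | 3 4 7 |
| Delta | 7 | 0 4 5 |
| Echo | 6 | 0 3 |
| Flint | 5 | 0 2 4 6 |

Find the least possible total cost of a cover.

17

Atlas, Echo, Flint together cover every territory (Atlas ∪ Echo ∪ Flint = {0, 1, 2, 3, 4, 5, 6, 7}); total cost 6 + 6 + 5 = 17.
No covering selection has total cost below 17.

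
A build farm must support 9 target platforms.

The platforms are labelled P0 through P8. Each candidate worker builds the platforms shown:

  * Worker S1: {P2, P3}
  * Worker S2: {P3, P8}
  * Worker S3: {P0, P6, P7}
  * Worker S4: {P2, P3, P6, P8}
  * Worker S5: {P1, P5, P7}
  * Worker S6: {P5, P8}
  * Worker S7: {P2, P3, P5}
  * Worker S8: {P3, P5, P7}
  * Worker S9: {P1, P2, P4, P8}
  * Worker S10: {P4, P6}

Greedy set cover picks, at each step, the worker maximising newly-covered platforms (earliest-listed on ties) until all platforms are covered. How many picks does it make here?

4

Greedy: pick S4 (covers 4 new) → pick S5 (covers 3 new) → pick S3 (covers 1 new) → pick S9 (covers 1 new). Total picks: 4.
(The true minimum cover uses only 3 workers, so greedy is not optimal here.)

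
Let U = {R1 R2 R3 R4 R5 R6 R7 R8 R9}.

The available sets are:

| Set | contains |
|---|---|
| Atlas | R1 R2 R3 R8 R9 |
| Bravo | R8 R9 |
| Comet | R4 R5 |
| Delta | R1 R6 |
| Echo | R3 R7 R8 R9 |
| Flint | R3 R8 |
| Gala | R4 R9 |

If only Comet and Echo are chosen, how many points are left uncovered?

Union of Comet, Echo = {R3, R4, R5, R7, R8, R9}.
Not covered: R1, R2, R6 — 3 points.

3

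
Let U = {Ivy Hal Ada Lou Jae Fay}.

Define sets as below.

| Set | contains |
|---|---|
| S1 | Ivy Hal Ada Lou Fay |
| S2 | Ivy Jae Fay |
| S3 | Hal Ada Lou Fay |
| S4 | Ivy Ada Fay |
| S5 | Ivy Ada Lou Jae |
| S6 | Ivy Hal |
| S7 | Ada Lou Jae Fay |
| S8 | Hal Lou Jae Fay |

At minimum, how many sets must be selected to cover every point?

Take {S3, S5}. Their union is {Ivy, Hal, Ada, Lou, Jae, Fay}, which is all 6 points.
No single set has all 6 points (the largest, S1, has 5), so 2 is optimal.

2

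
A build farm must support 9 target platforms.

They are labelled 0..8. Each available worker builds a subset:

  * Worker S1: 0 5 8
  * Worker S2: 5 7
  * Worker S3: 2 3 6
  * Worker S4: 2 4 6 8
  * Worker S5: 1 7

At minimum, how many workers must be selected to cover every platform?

Take {S1, S3, S4, S5}. Their union is {0, 1, 2, 3, 4, 5, 6, 7, 8}, which is all 9 platforms.
Only S4 contains 4, so S4 is forced; the remaining 5 platforms need at least 3 more workers (each remaining worker adds at most 2) — so at least 4 workers are needed, and 4 is optimal.

4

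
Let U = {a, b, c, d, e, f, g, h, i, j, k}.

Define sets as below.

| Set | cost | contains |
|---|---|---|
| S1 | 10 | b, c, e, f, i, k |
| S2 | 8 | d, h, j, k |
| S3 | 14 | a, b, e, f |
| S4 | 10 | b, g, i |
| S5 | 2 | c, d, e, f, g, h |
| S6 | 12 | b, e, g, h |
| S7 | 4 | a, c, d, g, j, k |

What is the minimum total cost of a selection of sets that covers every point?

16

S4, S5, S7 together cover every point (S4 ∪ S5 ∪ S7 = {a, b, c, d, e, f, g, h, i, j, k}); total cost 10 + 2 + 4 = 16.
No covering selection has total cost below 16.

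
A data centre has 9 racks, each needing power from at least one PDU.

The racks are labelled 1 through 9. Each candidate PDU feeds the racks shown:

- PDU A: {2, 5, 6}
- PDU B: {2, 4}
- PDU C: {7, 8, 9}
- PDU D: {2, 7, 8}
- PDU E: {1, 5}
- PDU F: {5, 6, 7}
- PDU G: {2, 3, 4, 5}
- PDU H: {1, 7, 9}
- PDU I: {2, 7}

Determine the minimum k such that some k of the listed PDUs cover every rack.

Take {D, F, G, H}. Their union is {1, 2, 3, 4, 5, 6, 7, 8, 9}, which is all 9 racks.
No 3 of the 9 PDUs cover everything (all 84 combinations miss at least one rack), so 4 is optimal.

4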